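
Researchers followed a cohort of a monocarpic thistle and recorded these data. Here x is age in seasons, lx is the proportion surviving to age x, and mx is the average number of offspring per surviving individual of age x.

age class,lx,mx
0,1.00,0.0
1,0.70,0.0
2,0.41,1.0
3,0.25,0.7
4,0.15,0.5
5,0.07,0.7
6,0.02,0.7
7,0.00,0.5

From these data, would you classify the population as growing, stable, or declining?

R0 = Σ lx·mx = 0 + 0 + 0.41 + 0.175 + 0.075 + 0.049 + 0.014 + 0 = 0.723
R0 < 1, so the population is declining.

declining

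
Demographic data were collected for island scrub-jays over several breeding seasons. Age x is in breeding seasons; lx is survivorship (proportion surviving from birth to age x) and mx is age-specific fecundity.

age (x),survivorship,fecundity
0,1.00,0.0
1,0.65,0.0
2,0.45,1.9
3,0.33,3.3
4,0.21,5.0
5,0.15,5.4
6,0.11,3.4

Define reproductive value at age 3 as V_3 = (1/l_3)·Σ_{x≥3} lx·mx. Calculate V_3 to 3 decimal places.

lx·mx for x ≥ 3: 1.089, 1.05, 0.81, 0.374 → sum = 3.323
V_3 = 3.323 / l_3 = 3.323 / 0.33 = 10.069697… → 10.070

10.070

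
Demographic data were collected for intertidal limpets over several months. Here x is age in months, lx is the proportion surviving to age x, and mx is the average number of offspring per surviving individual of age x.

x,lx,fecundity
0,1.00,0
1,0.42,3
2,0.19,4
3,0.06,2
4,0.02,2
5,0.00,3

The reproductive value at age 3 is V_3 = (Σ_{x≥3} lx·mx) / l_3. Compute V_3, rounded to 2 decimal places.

2.67

lx·mx for x ≥ 3: 0.12, 0.04, 0 → sum = 0.16
V_3 = 0.16 / l_3 = 0.16 / 0.06 = 2.666667… → 2.67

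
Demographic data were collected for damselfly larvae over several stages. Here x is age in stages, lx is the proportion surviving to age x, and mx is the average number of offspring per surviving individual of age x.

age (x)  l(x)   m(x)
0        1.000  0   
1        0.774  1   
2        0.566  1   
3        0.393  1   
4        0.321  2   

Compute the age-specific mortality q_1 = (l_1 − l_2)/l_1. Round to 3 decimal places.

q_1 = (l_1 − l_2) / l_1 = (0.774 − 0.566) / 0.774
     = 0.208 / 0.774 = 0.268734… → 0.269

0.269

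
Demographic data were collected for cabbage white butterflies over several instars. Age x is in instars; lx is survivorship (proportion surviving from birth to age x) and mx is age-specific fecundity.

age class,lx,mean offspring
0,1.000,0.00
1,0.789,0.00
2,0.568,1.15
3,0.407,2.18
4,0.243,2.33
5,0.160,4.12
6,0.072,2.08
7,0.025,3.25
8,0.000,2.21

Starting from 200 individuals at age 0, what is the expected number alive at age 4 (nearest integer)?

Expected survivors = N0 · l_4 = 200 × 0.243 = 48.6 → 49

49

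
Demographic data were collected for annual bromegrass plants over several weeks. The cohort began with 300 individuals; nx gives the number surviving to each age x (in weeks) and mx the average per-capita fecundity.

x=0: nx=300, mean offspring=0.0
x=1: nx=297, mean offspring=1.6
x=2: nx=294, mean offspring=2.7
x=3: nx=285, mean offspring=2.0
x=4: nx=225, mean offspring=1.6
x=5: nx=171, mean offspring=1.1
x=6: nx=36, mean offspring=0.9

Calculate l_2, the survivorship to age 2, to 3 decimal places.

l_2 = n_2/n_0 = 294/300 = 0.98 → 0.980

0.980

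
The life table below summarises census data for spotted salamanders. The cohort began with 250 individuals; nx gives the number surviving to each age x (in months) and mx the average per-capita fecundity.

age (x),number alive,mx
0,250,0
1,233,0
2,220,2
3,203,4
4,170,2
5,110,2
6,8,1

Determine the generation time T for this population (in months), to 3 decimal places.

3.200

lx = nx/n0 = nx/250: 1, 0.932, 0.88, 0.812, 0.68, 0.44, 0.032
lx·mx: 0, 0, 1.76, 3.248, 1.36, 0.88, 0.032 → R0 = 7.28
x·lx·mx: 0, 0, 3.52, 9.744, 5.44, 4.4, 0.192 → Σ = 23.296
T = 23.296 / 7.28 = 3.2 → 3.200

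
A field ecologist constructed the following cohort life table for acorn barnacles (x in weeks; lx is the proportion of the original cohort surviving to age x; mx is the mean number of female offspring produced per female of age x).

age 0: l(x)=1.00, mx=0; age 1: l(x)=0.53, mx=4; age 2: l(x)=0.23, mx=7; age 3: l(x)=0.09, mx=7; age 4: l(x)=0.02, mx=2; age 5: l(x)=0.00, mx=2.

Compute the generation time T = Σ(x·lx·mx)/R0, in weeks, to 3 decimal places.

lx·mx: 0, 2.12, 1.61, 0.63, 0.04, 0 → R0 = 4.4
x·lx·mx: 0, 2.12, 3.22, 1.89, 0.16, 0 → Σ = 7.39
T = 7.39 / 4.4 = 1.679545… → 1.680

1.680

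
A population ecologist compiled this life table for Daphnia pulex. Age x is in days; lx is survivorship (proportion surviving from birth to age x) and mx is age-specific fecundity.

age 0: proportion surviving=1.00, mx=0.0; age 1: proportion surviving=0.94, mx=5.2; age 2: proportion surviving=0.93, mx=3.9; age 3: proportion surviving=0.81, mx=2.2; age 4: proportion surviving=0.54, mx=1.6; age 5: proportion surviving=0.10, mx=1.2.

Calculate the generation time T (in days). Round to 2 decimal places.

lx·mx: 0, 4.888, 3.627, 1.782, 0.864, 0.12 → R0 = 11.281
x·lx·mx: 0, 4.888, 7.254, 5.346, 3.456, 0.6 → Σ = 21.544
T = 21.544 / 11.281 = 1.90976… → 1.91

1.91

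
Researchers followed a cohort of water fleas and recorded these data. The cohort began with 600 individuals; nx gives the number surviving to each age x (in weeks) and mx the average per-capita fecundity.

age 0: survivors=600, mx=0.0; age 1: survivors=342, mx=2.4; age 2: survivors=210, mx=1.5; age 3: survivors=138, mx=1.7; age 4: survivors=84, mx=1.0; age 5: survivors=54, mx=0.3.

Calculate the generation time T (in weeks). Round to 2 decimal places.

1.75

lx = nx/n0 = nx/600: 1, 0.57, 0.35, 0.23, 0.14, 0.09
lx·mx: 0, 1.368, 0.525, 0.391, 0.14, 0.027 → R0 = 2.451
x·lx·mx: 0, 1.368, 1.05, 1.173, 0.56, 0.135 → Σ = 4.286
T = 4.286 / 2.451 = 1.748674… → 1.75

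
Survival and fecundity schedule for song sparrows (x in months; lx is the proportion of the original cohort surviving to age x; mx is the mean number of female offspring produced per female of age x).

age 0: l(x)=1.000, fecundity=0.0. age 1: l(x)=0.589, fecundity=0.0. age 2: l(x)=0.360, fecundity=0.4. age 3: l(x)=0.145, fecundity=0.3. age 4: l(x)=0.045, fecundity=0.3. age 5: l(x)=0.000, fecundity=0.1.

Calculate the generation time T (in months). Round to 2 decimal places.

2.35

lx·mx: 0, 0, 0.144, 0.0435, 0.0135, 0 → R0 = 0.201
x·lx·mx: 0, 0, 0.288, 0.1305, 0.054, 0 → Σ = 0.4725
T = 0.4725 / 0.201 = 2.350746… → 2.35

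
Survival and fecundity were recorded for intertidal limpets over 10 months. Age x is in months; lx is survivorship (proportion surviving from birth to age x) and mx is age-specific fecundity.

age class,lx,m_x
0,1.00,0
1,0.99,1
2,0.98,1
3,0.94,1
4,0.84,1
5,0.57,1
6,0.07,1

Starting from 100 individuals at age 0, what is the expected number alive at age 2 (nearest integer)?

98

Expected survivors = N0 · l_2 = 100 × 0.98 = 98 → 98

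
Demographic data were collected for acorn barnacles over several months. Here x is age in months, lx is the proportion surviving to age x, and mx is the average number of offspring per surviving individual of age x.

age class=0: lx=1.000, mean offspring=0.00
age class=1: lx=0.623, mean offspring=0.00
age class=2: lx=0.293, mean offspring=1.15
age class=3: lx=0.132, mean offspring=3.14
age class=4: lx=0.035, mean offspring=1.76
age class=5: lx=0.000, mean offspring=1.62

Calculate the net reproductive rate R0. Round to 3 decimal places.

0.813

lx·mx by age: 0, 0, 0.33695, 0.41448, 0.0616, 0
R0 = Σ lx·mx = 0.81303 → 0.813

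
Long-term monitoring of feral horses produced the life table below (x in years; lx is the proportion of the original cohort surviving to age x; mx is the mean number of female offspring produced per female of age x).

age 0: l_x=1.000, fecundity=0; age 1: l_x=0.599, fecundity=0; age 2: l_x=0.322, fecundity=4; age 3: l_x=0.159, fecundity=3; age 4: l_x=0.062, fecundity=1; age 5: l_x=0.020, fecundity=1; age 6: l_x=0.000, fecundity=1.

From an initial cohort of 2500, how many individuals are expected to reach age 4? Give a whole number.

155

Expected survivors = N0 · l_4 = 2500 × 0.062 = 155 → 155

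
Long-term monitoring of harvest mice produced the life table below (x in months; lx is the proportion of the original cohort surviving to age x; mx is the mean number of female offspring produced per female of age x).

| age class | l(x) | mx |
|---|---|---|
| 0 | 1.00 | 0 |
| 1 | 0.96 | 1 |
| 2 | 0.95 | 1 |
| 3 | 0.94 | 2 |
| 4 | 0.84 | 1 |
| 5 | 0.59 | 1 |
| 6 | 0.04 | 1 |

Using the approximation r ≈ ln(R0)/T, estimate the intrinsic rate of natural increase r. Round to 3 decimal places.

0.580

R0 = Σ lx·mx = 0 + 0.96 + 0.95 + 1.88 + 0.84 + 0.59 + 0.04 = 5.26
Σ x·lx·mx = 15.05; T = 15.05/5.26 = 2.86122…
r ≈ ln(R0)/T = ln(5.26)/2.86122… = 0.58022… → 0.580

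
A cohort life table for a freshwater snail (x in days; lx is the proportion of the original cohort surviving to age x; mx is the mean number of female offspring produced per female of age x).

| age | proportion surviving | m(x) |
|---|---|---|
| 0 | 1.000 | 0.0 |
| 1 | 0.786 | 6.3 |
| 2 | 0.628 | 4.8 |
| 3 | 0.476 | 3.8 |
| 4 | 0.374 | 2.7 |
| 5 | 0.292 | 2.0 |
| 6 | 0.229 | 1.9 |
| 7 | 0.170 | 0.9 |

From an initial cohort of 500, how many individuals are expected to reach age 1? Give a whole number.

Expected survivors = N0 · l_1 = 500 × 0.786 = 393 → 393

393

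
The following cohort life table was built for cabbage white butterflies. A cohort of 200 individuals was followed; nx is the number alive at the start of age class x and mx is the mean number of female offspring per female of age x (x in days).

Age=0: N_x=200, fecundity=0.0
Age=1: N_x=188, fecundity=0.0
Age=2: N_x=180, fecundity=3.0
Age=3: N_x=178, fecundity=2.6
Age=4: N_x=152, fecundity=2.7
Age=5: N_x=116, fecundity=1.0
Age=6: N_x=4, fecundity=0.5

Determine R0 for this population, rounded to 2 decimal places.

lx = nx/n0 = nx/200: 1, 0.94, 0.9, 0.89, 0.76, 0.58, 0.02
lx·mx by age: 0, 0, 2.7, 2.314, 2.052, 0.58, 0.01
R0 = Σ lx·mx = 7.656 → 7.66

7.66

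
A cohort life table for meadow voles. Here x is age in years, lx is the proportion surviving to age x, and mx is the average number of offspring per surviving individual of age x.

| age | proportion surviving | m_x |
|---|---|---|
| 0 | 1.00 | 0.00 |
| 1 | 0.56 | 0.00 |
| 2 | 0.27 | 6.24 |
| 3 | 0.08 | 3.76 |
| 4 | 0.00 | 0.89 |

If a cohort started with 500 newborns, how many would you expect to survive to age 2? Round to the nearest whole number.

Expected survivors = N0 · l_2 = 500 × 0.27 = 135 → 135

135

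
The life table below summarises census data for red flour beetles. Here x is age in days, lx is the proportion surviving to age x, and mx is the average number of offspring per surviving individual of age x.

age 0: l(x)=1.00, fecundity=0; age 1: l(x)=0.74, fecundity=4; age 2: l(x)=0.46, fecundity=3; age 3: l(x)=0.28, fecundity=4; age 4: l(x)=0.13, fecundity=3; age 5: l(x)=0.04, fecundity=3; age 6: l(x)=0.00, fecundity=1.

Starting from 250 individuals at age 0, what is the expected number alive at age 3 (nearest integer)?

70

Expected survivors = N0 · l_3 = 250 × 0.28 = 70 → 70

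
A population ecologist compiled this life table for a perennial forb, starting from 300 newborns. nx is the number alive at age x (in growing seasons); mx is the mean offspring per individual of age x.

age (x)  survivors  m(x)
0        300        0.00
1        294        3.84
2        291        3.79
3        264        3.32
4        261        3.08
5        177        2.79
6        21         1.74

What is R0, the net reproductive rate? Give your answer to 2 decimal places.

14.81

lx = nx/n0 = nx/300: 1, 0.98, 0.97, 0.88, 0.87, 0.59, 0.07
lx·mx by age: 0, 3.7632, 3.6763, 2.9216, 2.6796, 1.6461, 0.1218
R0 = Σ lx·mx = 14.8086 → 14.81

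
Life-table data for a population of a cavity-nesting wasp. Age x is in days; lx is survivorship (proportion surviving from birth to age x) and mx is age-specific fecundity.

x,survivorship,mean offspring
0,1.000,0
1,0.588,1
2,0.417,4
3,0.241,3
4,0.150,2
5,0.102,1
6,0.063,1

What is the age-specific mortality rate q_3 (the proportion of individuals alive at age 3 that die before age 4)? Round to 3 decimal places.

0.378

q_3 = (l_3 − l_4) / l_3 = (0.241 − 0.15) / 0.241
     = 0.091 / 0.241 = 0.377593… → 0.378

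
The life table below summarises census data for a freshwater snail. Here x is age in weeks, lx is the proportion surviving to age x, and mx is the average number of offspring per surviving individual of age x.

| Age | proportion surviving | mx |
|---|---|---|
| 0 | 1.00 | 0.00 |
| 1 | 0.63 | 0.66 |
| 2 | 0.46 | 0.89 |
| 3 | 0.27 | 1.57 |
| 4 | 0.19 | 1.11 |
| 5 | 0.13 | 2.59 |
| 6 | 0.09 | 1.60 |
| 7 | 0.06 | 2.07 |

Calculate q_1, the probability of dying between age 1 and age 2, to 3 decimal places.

0.270

q_1 = (l_1 − l_2) / l_1 = (0.63 − 0.46) / 0.63
     = 0.17 / 0.63 = 0.269841… → 0.270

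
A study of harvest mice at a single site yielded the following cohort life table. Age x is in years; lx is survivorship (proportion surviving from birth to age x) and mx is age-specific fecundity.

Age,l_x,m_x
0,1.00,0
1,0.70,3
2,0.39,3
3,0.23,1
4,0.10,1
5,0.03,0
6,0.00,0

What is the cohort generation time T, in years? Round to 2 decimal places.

lx·mx: 0, 2.1, 1.17, 0.23, 0.1, 0, 0 → R0 = 3.6
x·lx·mx: 0, 2.1, 2.34, 0.69, 0.4, 0, 0 → Σ = 5.53
T = 5.53 / 3.6 = 1.536111… → 1.54

1.54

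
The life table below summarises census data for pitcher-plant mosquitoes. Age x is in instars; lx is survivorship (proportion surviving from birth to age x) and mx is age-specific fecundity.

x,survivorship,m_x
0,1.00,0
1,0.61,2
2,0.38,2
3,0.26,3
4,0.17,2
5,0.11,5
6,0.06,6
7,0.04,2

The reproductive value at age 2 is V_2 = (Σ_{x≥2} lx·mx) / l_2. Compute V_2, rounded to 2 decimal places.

7.55

lx·mx for x ≥ 2: 0.76, 0.78, 0.34, 0.55, 0.36, 0.08 → sum = 2.87
V_2 = 2.87 / l_2 = 2.87 / 0.38 = 7.552632… → 7.55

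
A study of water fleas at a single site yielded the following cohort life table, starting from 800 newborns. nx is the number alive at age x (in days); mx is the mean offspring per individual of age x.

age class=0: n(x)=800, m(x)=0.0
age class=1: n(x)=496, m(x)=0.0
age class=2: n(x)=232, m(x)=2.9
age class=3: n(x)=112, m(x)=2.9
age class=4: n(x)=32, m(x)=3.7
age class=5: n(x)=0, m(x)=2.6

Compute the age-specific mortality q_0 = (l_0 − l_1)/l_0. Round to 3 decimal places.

0.380

lx = nx/n0 = nx/800: 1, 0.62, 0.29, 0.14, 0.04, 0
q_0 = (l_0 − l_1) / l_0 = (1 − 0.62) / 1
     = 0.38 / 1 = 0.38 → 0.380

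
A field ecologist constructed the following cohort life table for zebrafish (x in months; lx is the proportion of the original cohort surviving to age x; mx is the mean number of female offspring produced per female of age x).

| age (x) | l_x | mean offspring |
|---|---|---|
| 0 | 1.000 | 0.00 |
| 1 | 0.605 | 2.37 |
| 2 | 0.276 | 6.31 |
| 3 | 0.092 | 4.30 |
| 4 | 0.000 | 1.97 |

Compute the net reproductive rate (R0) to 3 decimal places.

3.571

lx·mx by age: 0, 1.43385, 1.74156, 0.3956, 0
R0 = Σ lx·mx = 3.57101 → 3.571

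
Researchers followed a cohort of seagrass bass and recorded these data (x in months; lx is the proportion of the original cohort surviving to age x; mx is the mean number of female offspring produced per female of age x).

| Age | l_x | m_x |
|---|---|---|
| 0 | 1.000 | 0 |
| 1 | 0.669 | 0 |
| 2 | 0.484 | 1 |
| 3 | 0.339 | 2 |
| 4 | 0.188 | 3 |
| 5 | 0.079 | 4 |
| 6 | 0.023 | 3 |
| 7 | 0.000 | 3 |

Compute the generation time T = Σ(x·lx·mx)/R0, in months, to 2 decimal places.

lx·mx: 0, 0, 0.484, 0.678, 0.564, 0.316, 0.069, 0 → R0 = 2.111
x·lx·mx: 0, 0, 0.968, 2.034, 2.256, 1.58, 0.414, 0 → Σ = 7.252
T = 7.252 / 2.111 = 3.435339… → 3.44

3.44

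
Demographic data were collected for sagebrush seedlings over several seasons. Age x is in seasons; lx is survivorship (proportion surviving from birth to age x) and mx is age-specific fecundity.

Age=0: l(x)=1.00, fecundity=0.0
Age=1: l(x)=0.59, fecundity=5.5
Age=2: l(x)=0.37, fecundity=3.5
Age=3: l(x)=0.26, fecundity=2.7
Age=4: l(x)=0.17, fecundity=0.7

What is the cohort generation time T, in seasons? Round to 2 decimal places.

lx·mx: 0, 3.245, 1.295, 0.702, 0.119 → R0 = 5.361
x·lx·mx: 0, 3.245, 2.59, 2.106, 0.476 → Σ = 8.417
T = 8.417 / 5.361 = 1.570043… → 1.57

1.57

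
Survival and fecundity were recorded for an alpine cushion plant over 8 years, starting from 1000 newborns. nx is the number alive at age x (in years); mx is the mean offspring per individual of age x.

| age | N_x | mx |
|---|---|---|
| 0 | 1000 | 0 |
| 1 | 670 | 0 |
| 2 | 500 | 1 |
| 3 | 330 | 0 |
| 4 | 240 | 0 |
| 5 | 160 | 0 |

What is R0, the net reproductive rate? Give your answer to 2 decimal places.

0.50

lx = nx/n0 = nx/1000: 1, 0.67, 0.5, 0.33, 0.24, 0.16
lx·mx by age: 0, 0, 0.5, 0, 0, 0
R0 = Σ lx·mx = 0.5 → 0.50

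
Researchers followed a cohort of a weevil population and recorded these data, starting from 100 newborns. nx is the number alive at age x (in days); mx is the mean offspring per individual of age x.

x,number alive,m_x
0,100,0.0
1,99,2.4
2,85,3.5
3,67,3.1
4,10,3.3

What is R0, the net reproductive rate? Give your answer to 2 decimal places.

lx = nx/n0 = nx/100: 1, 0.99, 0.85, 0.67, 0.1
lx·mx by age: 0, 2.376, 2.975, 2.077, 0.33
R0 = Σ lx·mx = 7.758 → 7.76

7.76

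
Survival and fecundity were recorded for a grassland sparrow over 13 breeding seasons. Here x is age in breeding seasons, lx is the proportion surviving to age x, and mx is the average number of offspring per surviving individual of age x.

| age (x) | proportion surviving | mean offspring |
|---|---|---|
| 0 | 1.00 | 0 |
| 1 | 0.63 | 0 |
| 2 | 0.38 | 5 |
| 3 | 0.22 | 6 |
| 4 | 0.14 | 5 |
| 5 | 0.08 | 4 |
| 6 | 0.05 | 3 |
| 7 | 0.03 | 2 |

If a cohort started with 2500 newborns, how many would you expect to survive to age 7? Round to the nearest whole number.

Expected survivors = N0 · l_7 = 2500 × 0.03 = 75 → 75

75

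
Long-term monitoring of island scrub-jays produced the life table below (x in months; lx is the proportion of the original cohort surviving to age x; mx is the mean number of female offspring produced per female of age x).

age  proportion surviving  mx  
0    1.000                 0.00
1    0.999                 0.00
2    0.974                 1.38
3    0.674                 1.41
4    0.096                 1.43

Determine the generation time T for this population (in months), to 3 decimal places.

lx·mx: 0, 0, 1.34412, 0.95034, 0.13728 → R0 = 2.43174
x·lx·mx: 0, 0, 2.68824, 2.85102, 0.54912 → Σ = 6.08838
T = 6.08838 / 2.43174 = 2.503713… → 2.504

2.504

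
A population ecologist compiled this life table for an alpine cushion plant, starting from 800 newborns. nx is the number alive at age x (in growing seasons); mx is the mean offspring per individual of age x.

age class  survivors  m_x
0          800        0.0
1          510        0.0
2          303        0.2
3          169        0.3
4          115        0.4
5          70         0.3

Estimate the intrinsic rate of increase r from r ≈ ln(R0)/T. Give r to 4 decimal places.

-0.4760

lx = nx/n0 = nx/800: 1, 0.6375, 0.37875, 0.21125, 0.14375, 0.0875
R0 = Σ lx·mx = 0 + 0 + 0.07575… + 0.06338… + 0.0575… + 0.02625 = 0.222875
Σ x·lx·mx = 0.702875; T = 0.702875/0.222875 = 3.15367…
r ≈ ln(R0)/T = ln(0.222875)/3.15367… = -0.475999… → -0.4760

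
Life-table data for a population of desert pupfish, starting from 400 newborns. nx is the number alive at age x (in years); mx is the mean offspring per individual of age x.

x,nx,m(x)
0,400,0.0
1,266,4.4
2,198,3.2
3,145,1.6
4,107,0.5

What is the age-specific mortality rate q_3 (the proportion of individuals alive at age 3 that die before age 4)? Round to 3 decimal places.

lx = nx/n0 = nx/400: 1, 0.665, 0.495, 0.3625, 0.2675
q_3 = (l_3 − l_4) / l_3 = (0.3625 − 0.2675) / 0.3625
     = 0.095 / 0.3625 = 0.262069… → 0.262

0.262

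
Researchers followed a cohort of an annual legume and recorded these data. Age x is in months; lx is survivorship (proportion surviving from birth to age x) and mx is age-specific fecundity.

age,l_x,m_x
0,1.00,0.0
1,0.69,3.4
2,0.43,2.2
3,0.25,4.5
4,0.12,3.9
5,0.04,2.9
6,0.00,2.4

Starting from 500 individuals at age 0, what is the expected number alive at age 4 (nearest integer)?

Expected survivors = N0 · l_4 = 500 × 0.12 = 60 → 60

60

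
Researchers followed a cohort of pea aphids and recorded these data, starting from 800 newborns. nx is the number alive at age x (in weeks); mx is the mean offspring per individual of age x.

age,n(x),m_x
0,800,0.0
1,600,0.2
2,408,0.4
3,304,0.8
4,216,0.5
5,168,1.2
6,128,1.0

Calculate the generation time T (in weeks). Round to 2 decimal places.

lx = nx/n0 = nx/800: 1, 0.75, 0.51, 0.38, 0.27, 0.21, 0.16
lx·mx: 0, 0.15, 0.204, 0.304, 0.135, 0.252, 0.16 → R0 = 1.205
x·lx·mx: 0, 0.15, 0.408, 0.912, 0.54, 1.26, 0.96 → Σ = 4.23
T = 4.23 / 1.205 = 3.510373… → 3.51

3.51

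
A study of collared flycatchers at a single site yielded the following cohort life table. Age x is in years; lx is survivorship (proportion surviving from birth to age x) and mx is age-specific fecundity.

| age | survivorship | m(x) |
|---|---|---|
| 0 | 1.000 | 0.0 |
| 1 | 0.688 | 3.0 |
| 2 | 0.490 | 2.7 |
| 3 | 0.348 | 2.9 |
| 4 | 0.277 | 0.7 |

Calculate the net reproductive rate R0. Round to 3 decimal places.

lx·mx by age: 0, 2.064, 1.323, 1.0092, 0.1939
R0 = Σ lx·mx = 4.5901 → 4.590

4.590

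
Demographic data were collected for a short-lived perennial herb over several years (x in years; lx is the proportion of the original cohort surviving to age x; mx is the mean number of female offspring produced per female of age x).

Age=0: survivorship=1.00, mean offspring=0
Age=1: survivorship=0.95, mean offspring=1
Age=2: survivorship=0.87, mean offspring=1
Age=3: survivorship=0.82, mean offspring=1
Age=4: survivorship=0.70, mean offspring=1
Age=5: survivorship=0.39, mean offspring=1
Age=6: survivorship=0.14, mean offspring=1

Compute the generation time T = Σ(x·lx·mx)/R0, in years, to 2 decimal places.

2.78

lx·mx: 0, 0.95, 0.87, 0.82, 0.7, 0.39, 0.14 → R0 = 3.87
x·lx·mx: 0, 0.95, 1.74, 2.46, 2.8, 1.95, 0.84 → Σ = 10.74
T = 10.74 / 3.87 = 2.775194… → 2.78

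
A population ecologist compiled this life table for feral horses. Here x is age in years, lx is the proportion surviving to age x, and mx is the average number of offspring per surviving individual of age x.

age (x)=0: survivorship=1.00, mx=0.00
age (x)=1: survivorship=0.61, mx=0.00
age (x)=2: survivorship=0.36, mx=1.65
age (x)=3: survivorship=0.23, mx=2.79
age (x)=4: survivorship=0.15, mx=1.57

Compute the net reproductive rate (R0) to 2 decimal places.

lx·mx by age: 0, 0, 0.594, 0.6417, 0.2355
R0 = Σ lx·mx = 1.4712 → 1.47

1.47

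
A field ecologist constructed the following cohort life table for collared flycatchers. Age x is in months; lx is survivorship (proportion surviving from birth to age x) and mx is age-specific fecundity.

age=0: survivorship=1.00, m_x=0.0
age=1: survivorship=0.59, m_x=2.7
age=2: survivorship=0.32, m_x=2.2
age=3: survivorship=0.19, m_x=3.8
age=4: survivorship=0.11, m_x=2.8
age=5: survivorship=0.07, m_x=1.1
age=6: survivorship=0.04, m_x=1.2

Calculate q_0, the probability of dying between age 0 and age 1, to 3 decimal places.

0.410

q_0 = (l_0 − l_1) / l_0 = (1 − 0.59) / 1
     = 0.41 / 1 = 0.41 → 0.410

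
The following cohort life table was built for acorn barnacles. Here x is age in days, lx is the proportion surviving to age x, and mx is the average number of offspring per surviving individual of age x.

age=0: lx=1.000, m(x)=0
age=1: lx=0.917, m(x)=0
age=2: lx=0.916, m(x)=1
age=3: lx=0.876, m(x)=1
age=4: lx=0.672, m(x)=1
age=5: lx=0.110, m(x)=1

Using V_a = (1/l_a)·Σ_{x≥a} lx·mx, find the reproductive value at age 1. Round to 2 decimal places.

lx·mx for x ≥ 1: 0, 0.916, 0.876, 0.672, 0.11 → sum = 2.574
V_1 = 2.574 / l_1 = 2.574 / 0.917 = 2.806979… → 2.81

2.81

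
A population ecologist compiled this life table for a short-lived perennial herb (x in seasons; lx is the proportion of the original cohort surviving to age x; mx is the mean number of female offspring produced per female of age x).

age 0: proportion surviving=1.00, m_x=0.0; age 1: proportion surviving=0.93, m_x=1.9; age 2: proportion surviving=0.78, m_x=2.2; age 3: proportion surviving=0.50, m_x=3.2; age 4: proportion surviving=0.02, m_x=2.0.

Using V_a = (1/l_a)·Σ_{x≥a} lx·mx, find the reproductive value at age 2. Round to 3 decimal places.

4.303

lx·mx for x ≥ 2: 1.716, 1.6, 0.04 → sum = 3.356
V_2 = 3.356 / l_2 = 3.356 / 0.78 = 4.302564… → 4.303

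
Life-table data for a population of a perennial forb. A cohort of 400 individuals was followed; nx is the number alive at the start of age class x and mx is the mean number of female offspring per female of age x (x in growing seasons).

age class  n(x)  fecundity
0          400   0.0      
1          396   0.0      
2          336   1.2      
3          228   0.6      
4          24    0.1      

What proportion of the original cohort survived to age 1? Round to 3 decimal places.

0.990

l_1 = n_1/n_0 = 396/400 = 0.99 → 0.990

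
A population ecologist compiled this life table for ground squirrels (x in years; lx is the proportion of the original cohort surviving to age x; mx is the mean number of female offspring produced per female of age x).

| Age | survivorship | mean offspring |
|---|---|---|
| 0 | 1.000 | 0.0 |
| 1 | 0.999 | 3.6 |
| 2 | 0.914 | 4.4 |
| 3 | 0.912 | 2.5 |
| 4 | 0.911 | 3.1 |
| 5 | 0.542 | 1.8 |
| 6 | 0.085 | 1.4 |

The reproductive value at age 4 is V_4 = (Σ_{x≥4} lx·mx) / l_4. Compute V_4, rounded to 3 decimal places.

lx·mx for x ≥ 4: 2.8241, 0.9756, 0.119 → sum = 3.9187
V_4 = 3.9187 / l_4 = 3.9187 / 0.911 = 4.301537… → 4.302

4.302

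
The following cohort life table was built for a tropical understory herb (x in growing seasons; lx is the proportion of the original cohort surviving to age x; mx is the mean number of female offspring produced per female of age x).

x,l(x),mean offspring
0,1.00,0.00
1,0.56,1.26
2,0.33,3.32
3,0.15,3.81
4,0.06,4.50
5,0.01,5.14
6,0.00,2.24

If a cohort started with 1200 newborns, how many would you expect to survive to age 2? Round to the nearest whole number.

Expected survivors = N0 · l_2 = 1200 × 0.33 = 396 → 396

396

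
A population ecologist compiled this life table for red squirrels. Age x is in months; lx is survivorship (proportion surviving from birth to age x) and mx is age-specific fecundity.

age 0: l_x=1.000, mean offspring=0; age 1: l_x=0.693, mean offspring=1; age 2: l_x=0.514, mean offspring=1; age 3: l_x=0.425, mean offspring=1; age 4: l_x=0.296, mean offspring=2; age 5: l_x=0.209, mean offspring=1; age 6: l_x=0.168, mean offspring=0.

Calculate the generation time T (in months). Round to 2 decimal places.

2.63

lx·mx: 0, 0.693, 0.514, 0.425, 0.592, 0.209, 0 → R0 = 2.433
x·lx·mx: 0, 0.693, 1.028, 1.275, 2.368, 1.045, 0 → Σ = 6.409
T = 6.409 / 2.433 = 2.634196… → 2.63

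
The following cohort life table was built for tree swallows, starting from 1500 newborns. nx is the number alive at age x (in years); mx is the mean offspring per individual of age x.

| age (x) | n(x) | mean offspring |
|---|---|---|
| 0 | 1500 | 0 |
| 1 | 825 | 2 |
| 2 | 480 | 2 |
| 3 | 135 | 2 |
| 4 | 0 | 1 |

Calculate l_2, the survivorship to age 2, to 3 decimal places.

0.320

l_2 = n_2/n_0 = 480/1500 = 0.32 → 0.320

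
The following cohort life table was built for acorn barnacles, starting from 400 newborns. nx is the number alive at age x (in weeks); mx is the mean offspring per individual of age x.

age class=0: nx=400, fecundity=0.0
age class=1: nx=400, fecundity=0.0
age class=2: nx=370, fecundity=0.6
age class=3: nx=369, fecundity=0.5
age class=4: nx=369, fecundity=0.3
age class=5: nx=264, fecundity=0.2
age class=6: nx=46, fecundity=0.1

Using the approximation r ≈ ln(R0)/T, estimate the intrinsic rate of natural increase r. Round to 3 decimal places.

lx = nx/n0 = nx/400: 1, 1, 0.925, 0.9225, 0.9225, 0.66, 0.115
R0 = Σ lx·mx = 0 + 0 + 0.555 + 0.46125 + 0.27675 + 0.132 + 0.0115 = 1.4365
Σ x·lx·mx = 4.32975; T = 4.32975/1.4365 = 3.0141…
r ≈ ln(R0)/T = ln(1.4365)/3.0141… = 0.12017… → 0.120

0.120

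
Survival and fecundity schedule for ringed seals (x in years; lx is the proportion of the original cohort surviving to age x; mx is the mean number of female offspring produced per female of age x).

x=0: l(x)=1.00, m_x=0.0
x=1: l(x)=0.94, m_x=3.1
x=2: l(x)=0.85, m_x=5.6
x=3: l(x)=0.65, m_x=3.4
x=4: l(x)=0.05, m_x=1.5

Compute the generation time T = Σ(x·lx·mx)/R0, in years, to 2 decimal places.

1.94

lx·mx: 0, 2.914, 4.76, 2.21, 0.075 → R0 = 9.959
x·lx·mx: 0, 2.914, 9.52, 6.63, 0.3 → Σ = 19.364
T = 19.364 / 9.959 = 1.944372… → 1.94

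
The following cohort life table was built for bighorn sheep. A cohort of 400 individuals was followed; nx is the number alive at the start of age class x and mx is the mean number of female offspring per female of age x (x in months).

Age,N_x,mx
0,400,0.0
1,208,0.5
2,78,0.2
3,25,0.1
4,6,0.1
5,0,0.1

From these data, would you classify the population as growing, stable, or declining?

declining

lx = nx/n0 = nx/400: 1, 0.52, 0.195, 0.0625, 0.015, 0
R0 = Σ lx·mx = 0 + 0.26 + 0.039 + 0.00625 + 0.0015 + 0 = 0.30675
R0 < 1, so the population is declining.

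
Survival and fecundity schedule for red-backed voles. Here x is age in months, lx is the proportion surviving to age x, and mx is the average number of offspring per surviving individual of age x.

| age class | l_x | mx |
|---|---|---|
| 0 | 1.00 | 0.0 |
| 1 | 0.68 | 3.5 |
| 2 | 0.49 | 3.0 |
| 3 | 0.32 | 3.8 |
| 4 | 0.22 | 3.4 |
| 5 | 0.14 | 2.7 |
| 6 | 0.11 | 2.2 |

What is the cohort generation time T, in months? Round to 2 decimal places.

2.38

lx·mx: 0, 2.38, 1.47, 1.216, 0.748, 0.378, 0.242 → R0 = 6.434
x·lx·mx: 0, 2.38, 2.94, 3.648, 2.992, 1.89, 1.452 → Σ = 15.302
T = 15.302 / 6.434 = 2.378303… → 2.38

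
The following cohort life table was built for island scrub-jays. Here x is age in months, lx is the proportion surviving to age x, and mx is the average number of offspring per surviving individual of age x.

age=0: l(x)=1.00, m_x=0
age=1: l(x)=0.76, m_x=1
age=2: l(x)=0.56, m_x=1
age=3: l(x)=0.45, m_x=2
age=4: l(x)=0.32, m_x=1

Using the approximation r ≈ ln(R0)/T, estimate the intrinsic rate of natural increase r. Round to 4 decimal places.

R0 = Σ lx·mx = 0 + 0.76 + 0.56 + 0.9 + 0.32 = 2.54
Σ x·lx·mx = 5.86; T = 5.86/2.54 = 2.30709…
r ≈ ln(R0)/T = ln(2.54)/2.30709… = 0.404044… → 0.4040

0.4040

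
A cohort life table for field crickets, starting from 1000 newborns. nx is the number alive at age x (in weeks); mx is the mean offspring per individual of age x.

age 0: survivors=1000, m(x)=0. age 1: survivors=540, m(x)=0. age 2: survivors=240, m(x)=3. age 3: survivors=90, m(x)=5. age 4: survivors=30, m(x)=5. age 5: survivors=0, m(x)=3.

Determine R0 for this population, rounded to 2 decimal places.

1.32

lx = nx/n0 = nx/1000: 1, 0.54, 0.24, 0.09, 0.03, 0
lx·mx by age: 0, 0, 0.72, 0.45, 0.15, 0
R0 = Σ lx·mx = 1.32 → 1.32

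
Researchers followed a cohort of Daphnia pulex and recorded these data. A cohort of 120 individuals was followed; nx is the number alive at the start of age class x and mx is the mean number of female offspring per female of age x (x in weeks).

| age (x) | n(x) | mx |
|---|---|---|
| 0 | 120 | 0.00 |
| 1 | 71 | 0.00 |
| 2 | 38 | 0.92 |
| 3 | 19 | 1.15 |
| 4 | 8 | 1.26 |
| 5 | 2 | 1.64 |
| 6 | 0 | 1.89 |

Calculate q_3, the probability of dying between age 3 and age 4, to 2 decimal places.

0.58

lx = nx/n0 = nx/120: 1, 0.59167…, 0.31667…, 0.15833…, 0.06667…, 0.01667…, 0
q_3 = (l_3 − l_4) / l_3 = (0.158333… − 0.066667…) / 0.158333…
     = 0.091667… / 0.158333… = 0.578947… → 0.58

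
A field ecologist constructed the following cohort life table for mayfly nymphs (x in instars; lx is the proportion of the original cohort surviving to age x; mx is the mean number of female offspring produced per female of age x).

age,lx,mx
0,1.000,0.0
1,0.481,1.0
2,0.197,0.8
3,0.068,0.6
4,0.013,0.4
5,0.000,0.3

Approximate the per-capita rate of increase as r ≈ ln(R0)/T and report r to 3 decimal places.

R0 = Σ lx·mx = 0 + 0.481 + 0.1576 + 0.0408 + 0.0052 + 0 = 0.6846
Σ x·lx·mx = 0.9394; T = 0.9394/0.6846 = 1.37219…
r ≈ ln(R0)/T = ln(0.6846)/1.37219… = -0.27614… → -0.276

-0.276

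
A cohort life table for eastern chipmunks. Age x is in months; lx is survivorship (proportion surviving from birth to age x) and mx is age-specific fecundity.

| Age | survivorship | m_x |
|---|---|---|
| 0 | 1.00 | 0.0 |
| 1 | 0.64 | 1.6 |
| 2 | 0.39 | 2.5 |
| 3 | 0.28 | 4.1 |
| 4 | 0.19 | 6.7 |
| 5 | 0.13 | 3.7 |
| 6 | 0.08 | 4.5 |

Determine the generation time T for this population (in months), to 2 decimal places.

3.06

lx·mx: 0, 1.024, 0.975, 1.148, 1.273, 0.481, 0.36 → R0 = 5.261
x·lx·mx: 0, 1.024, 1.95, 3.444, 5.092, 2.405, 2.16 → Σ = 16.075
T = 16.075 / 5.261 = 3.055503… → 3.06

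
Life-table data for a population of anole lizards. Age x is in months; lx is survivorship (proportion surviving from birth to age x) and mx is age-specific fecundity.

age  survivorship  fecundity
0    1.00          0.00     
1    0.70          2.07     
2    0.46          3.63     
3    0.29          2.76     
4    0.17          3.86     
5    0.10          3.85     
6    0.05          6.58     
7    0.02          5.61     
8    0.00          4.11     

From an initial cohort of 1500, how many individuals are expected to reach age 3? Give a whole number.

Expected survivors = N0 · l_3 = 1500 × 0.29 = 435 → 435

435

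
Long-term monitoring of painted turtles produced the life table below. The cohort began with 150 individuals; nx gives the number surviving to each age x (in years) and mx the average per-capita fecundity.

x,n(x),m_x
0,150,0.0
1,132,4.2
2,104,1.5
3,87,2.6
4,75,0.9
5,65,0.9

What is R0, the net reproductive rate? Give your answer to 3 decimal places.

lx = nx/n0 = nx/150: 1, 0.88, 0.69333…, 0.58, 0.5, 0.43333…
lx·mx by age: 0, 3.696, 1.04…, 1.508, 0.45, 0.39…
R0 = Σ lx·mx = 7.084… → 7.084

7.084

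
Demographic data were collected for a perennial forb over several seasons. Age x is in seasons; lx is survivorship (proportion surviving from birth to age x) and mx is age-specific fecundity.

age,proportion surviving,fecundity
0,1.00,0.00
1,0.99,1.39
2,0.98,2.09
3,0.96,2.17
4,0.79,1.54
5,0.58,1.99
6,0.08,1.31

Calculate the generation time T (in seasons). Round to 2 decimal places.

2.88

lx·mx: 0, 1.3761, 2.0482, 2.0832, 1.2166, 1.1542, 0.1048 → R0 = 7.9831
x·lx·mx: 0, 1.3761, 4.0964, 6.2496, 4.8664, 5.771, 0.6288 → Σ = 22.9883
T = 22.9883 / 7.9831 = 2.879621… → 2.88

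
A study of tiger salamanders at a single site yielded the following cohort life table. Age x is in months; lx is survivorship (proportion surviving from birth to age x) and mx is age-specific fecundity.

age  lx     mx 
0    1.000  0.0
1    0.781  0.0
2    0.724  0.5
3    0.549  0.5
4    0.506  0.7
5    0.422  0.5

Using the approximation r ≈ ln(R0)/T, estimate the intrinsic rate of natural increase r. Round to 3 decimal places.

R0 = Σ lx·mx = 0 + 0 + 0.362 + 0.2745 + 0.3542 + 0.211 = 1.2017
Σ x·lx·mx = 4.0193; T = 4.0193/1.2017 = 3.34468…
r ≈ ln(R0)/T = ln(1.2017)/3.34468… = 0.05493… → 0.055

0.055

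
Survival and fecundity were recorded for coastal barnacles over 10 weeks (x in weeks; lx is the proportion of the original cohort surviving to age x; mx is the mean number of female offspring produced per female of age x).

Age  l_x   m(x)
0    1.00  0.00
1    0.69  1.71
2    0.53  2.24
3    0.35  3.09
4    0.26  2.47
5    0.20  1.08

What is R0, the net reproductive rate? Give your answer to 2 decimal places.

lx·mx by age: 0, 1.1799, 1.1872, 1.0815, 0.6422, 0.216
R0 = Σ lx·mx = 4.3068 → 4.31

4.31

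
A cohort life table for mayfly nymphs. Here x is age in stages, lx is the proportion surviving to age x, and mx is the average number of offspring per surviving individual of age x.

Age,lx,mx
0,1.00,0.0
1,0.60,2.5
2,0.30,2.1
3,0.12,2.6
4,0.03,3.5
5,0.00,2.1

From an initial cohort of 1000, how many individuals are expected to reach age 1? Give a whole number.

600

Expected survivors = N0 · l_1 = 1000 × 0.60 = 600 → 600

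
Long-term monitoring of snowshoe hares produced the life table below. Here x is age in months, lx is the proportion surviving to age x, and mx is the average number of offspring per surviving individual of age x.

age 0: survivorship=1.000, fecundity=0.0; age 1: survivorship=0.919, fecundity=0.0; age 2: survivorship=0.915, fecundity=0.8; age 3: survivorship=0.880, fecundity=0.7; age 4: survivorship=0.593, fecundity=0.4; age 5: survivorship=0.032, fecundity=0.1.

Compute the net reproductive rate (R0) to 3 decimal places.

lx·mx by age: 0, 0, 0.732, 0.616, 0.2372, 0.0032
R0 = Σ lx·mx = 1.5884 → 1.588

1.588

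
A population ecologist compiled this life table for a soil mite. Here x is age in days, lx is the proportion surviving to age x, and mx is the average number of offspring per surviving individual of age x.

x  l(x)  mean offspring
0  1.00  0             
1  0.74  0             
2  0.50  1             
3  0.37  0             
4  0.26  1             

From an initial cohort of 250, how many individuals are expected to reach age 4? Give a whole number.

Expected survivors = N0 · l_4 = 250 × 0.26 = 65 → 65

65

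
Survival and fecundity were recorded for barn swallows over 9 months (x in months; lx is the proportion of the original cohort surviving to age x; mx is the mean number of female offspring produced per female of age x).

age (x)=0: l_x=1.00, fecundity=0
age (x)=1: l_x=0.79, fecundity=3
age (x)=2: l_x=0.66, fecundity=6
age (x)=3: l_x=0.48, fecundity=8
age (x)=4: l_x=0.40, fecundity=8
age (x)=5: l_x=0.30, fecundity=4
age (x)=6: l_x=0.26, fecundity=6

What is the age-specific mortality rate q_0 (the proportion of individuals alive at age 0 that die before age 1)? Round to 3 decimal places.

0.210

q_0 = (l_0 − l_1) / l_0 = (1 − 0.79) / 1
     = 0.21 / 1 = 0.21 → 0.210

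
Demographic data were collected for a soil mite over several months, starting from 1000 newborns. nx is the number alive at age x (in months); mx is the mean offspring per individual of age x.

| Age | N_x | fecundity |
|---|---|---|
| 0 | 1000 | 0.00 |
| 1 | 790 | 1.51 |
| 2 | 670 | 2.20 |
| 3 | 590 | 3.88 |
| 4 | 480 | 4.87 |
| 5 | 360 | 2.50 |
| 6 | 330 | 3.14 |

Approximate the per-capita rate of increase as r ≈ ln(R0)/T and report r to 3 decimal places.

lx = nx/n0 = nx/1000: 1, 0.79, 0.67, 0.59, 0.48, 0.36, 0.33
R0 = Σ lx·mx = 0 + 1.1929 + 1.474 + 2.2892 + 2.3376 + 0.9 + 1.0362 = 9.2299
Σ x·lx·mx = 31.0761; T = 31.0761/9.2299 = 3.36689…
r ≈ ln(R0)/T = ln(9.2299)/3.36689… = 0.66009… → 0.660

0.660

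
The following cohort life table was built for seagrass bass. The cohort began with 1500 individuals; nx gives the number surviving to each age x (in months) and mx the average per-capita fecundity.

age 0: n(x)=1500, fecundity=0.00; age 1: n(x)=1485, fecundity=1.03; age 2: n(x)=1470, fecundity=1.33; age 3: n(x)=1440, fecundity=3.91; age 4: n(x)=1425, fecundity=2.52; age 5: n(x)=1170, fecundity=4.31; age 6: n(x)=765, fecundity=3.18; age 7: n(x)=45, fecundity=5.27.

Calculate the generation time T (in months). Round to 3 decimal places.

lx = nx/n0 = nx/1500: 1, 0.99, 0.98, 0.96, 0.95, 0.78, 0.51, 0.03
lx·mx: 0, 1.0197, 1.3034, 3.7536, 2.394, 3.3618, 1.6218, 0.1581 → R0 = 13.6124
x·lx·mx: 0, 1.0197, 2.6068, 11.2608, 9.576, 16.809, 9.7308, 1.1067 → Σ = 52.1098
T = 52.1098 / 13.6124 = 3.828113… → 3.828

3.828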